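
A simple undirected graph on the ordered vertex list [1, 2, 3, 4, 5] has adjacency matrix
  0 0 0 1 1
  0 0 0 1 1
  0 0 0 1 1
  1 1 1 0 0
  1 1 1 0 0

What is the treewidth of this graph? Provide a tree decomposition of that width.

Treewidth 2.
One such decomposition:
Bags: B1 = {1, 4, 5}  B2 = {2, 4, 5}  B3 = {3, 4, 5}
Tree: B1–B2, B2–B3

Each bag holds 3 vertices, so the decomposition has width 2, which upper-bounds the treewidth. The edges 1–5–2–4–1 form a cycle, so G is not a tree and its treewidth is at least 2. The upper and lower bounds meet at 2, so that is the treewidth.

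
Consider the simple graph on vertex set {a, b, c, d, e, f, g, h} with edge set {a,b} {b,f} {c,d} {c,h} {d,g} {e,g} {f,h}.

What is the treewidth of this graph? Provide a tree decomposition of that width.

Every bag has size at most 2, so the width is 2 − 1 = 1 and tw(G) ≤ 1. Since G has at least one edge (e.g. e–g), it is not an edgeless graph, so tw(G) ≥ 1. Combining the bounds, tw(G) = 1.

Treewidth 1.
One such decomposition:
Bags: B1 = {e, g}  B2 = {d, g}  B3 = {c, d}  B4 = {c, h}  B5 = {f, h}  B6 = {b, f}  B7 = {a, b}
Tree: B1–B2, B2–B3, B3–B4, B4–B5, B5–B6, B6–B7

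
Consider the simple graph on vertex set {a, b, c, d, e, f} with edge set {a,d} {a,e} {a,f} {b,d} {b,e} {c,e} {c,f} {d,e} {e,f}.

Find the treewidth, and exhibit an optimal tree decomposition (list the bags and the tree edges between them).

Every bag has size at most 3, so the width is 3 − 1 = 2 and tw(G) ≤ 2. Conversely, {a, d, e} is a clique of size 3, and the vertices of any clique must share a bag in every tree decomposition; so some bag has ≥ 3 vertices and tw(G) ≥ 2. Hence tw(G) = 2 exactly.

Treewidth 2.
Bags: B1 = {a, e, f}  B2 = {a, d, e}  B3 = {c, e, f}  B4 = {b, d, e}
Tree: B1–B2, B1–B3, B2–B4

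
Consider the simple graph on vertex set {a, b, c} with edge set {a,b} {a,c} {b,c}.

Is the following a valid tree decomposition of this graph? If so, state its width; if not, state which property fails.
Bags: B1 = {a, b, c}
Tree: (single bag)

Every vertex of G appears in some bag (union = {a, b, c}); every edge is covered by a bag; and for each vertex v the set of bags containing v is connected in the bag tree. The decomposition is therefore valid. The largest bag has 3 vertices, so the width is 2.

Yes; width 2.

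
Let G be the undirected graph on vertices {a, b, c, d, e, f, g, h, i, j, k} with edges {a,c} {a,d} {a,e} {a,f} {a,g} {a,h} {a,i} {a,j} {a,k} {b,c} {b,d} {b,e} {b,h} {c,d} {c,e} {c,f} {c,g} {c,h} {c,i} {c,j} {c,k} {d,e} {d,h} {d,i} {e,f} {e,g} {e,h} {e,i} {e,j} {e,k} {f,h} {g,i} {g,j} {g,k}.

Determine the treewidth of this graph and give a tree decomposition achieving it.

Treewidth 4.
One such decomposition:
Bags: B1 = {a, c, d, e, h}  B2 = {a, c, d, e, i}  B3 = {a, c, e, g, i}  B4 = {a, c, e, g, j}  B5 = {a, c, e, f, h}  B6 = {a, c, e, g, k}  B7 = {b, c, d, e, h}
Tree: B1–B2, B2–B3, B3–B4, B1–B5, B4–B6, B1–B7

Each bag holds 5 vertices, so the decomposition has width 4, which upper-bounds the treewidth. On the other hand G contains the 5-clique {a, c, d, e, h}. A clique must lie in a single bag of any decomposition, so no decomposition can have width below 4. Combining the bounds, tw(G) = 4.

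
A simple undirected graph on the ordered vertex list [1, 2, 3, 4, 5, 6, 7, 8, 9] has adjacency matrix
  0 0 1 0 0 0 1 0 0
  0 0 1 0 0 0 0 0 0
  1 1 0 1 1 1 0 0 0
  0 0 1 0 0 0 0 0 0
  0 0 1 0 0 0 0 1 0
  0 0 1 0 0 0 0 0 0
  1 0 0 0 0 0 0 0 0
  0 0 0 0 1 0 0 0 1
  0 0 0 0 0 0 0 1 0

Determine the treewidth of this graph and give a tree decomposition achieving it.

Treewidth 1.
One optimal decomposition is:
Bags: B1 = {3, 5}  B2 = {3, 4}  B3 = {3, 6}  B4 = {5, 8}  B5 = {1, 3}  B6 = {1, 7}  B7 = {2, 3}  B8 = {8, 9}
Tree: B1–B2, B1–B3, B1–B4, B3–B5, B5–B6, B3–B7, B4–B8

The largest bag has 2 vertices, giving width 1; this decomposition certifies tw(G) ≤ 1. G has an edge, so its treewidth is at least 1. The upper and lower bounds meet at 1, so that is the treewidth.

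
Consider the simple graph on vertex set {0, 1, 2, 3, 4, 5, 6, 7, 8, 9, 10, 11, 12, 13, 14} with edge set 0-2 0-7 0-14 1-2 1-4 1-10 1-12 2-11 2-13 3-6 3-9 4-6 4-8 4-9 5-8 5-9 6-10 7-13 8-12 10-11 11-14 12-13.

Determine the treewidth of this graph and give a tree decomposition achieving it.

Treewidth 3.
One such decomposition:
Bags: B1 = {0, 7, 13, 14}  B2 = {0, 2, 13, 14}  B3 = {2, 11, 13, 14}  B4 = {2, 11, 12, 13}  B5 = {1, 2, 11, 12}  B6 = {1, 10, 11, 12}  B7 = {1, 8, 10, 12}  B8 = {1, 4, 8, 10}  B9 = {4, 6, 8, 10}  B10 = {4, 5, 6, 8}  B11 = {4, 5, 6, 9}  B12 = {3, 5, 6, 9}
Tree: B1–B2, B2–B3, B3–B4, B4–B5, B5–B6, B6–B7, B7–B8, B8–B9, B9–B10, B10–B11, B11–B12

Each bag holds 4 vertices, so the decomposition has width 3, which upper-bounds the treewidth. For the lower bound: the 4 vertex sets {0,7,14}, {13}, {2}, {1,10,11,12} are disjoint, each induces a connected subgraph, and every pair is joined by at least one edge of G. Contracting each set to a single vertex therefore yields K_{4} as a minor, and since treewidth is minor-monotone, tw(G) ≥ tw(K_{4}) = 3. Combining the bounds, tw(G) = 3.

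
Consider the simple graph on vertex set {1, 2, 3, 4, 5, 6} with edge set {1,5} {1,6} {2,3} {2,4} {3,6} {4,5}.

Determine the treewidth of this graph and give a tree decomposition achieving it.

Treewidth 2.
One such decomposition:
Bags: B1 = {1, 3, 6}  B2 = {1, 2, 3}  B3 = {1, 2, 4}  B4 = {1, 4, 5}
Tree: B1–B2, B2–B3, B3–B4

Every bag has size at most 3, so the width is 3 − 1 = 2 and tw(G) ≤ 2. For the lower bound, G contains the cycle 1–6–3–2–4–5–1, so G is not a forest; only forests have treewidth ≤ 1, hence tw(G) ≥ 2. Therefore the treewidth is 2.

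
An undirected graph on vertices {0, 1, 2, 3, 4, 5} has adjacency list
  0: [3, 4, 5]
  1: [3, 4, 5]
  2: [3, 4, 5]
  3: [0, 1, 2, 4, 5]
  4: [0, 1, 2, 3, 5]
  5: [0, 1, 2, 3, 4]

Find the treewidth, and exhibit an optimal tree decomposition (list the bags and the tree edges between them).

Treewidth 3.
Bags: B1 = {1, 3, 4, 5}  B2 = {0, 3, 4, 5}  B3 = {2, 3, 4, 5}
Tree: B1–B2, B2–B3

The largest bag has 4 vertices, giving width 3; this decomposition certifies tw(G) ≤ 3. On the other hand G contains the 4-clique {0, 3, 4, 5}. A clique must lie in a single bag of any decomposition, so no decomposition can have width below 3. Therefore the treewidth is 3.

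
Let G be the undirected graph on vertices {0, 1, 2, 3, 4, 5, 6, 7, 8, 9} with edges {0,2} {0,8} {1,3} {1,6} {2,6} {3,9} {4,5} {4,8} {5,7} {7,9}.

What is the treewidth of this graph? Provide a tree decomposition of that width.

Treewidth 2.
Bags: B1 = {1, 2, 6}  B2 = {1, 2, 3}  B3 = {2, 3, 9}  B4 = {2, 7, 9}  B5 = {2, 5, 7}  B6 = {2, 4, 5}  B7 = {2, 4, 8}  B8 = {0, 2, 8}
Tree: B1–B2, B2–B3, B3–B4, B4–B5, B5–B6, B6–B7, B7–B8

Each bag holds 3 vertices, so the decomposition has width 2, which upper-bounds the treewidth. The edges 2–6–1–3–9–7–5–4–8–0–2 form a cycle, so G is not a tree and its treewidth is at least 2. Hence tw(G) = 2 exactly.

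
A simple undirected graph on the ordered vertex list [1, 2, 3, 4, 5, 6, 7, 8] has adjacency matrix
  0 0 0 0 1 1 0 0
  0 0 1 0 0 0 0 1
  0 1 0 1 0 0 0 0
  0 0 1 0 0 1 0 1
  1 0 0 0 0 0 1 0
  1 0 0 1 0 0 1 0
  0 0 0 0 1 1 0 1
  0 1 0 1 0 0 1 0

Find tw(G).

2

A width-2 tree decomposition is:
Bags: B1 = {2, 3, 8}  B2 = {3, 4, 8}  B3 = {4, 7, 8}  B4 = {4, 6, 7}  B5 = {5, 6, 7}  B6 = {1, 5, 6}
Tree: B1–B2, B2–B3, B3–B4, B4–B5, B5–B6
Each bag holds 3 vertices, so the decomposition has width 2, which upper-bounds the treewidth. For the lower bound, G contains the cycle 2–3–4–8–2, so G is not a forest; only forests have treewidth ≤ 1, hence tw(G) ≥ 2. Hence tw(G) = 2 exactly.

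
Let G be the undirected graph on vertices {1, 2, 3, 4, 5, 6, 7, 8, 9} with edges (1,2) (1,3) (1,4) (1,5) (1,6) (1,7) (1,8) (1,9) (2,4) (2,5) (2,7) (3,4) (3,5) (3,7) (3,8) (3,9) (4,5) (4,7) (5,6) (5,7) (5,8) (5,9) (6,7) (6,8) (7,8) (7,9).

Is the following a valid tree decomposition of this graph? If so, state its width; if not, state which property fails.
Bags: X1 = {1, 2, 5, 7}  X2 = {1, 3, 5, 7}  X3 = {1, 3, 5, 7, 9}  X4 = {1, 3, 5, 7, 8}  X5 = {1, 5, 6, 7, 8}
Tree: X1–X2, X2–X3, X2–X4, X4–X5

A tree decomposition must satisfy three properties: every vertex lies in some bag; for every edge, both endpoints lie together in some bag; and for every vertex, the bags containing it form a connected subtree. Here vertex 4 appears in no bag, so the decomposition is invalid.

No — vertex 4 appears in no bag.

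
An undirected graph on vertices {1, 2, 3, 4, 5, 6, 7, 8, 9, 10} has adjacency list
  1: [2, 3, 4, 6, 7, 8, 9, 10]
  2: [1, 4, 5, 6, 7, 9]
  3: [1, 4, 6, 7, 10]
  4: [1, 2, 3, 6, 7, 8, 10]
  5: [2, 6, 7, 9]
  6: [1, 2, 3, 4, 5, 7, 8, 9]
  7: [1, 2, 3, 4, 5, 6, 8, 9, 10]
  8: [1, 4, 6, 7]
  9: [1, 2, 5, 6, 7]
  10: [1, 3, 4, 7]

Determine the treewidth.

4

A width-4 tree decomposition is:
Bags: B1 = {1, 2, 4, 6, 7}  B2 = {1, 2, 6, 7, 9}  B3 = {1, 4, 6, 7, 8}  B4 = {1, 3, 4, 6, 7}  B5 = {2, 5, 6, 7, 9}  B6 = {1, 3, 4, 7, 10}
Tree: B1–B2, B1–B3, B3–B4, B2–B5, B4–B6
Every bag has size at most 5, so the width is 5 − 1 = 4 and tw(G) ≤ 4. On the other hand G contains the 5-clique {1, 2, 6, 7, 9}. A clique must lie in a single bag of any decomposition, so no decomposition can have width below 4. The upper and lower bounds meet at 4, so that is the treewidth.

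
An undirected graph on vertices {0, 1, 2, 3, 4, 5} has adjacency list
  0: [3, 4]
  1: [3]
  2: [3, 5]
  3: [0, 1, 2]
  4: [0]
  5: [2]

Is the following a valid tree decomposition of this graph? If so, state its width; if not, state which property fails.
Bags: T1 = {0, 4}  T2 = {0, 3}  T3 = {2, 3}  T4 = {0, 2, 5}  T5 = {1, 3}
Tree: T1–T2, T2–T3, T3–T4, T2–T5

No — bags containing vertex 0 are not connected in the tree.

A tree decomposition must satisfy three properties: every vertex lies in some bag; for every edge, both endpoints lie together in some bag; and for every vertex, the bags containing it form a connected subtree. Here bags containing vertex 0 are not connected in the tree, so the decomposition is invalid.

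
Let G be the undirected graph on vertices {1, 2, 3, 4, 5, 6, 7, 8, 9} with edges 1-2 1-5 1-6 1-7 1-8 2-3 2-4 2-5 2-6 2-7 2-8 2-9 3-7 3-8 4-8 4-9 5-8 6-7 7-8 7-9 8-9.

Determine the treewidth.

3

A width-3 tree decomposition is:
Bags: B1 = {2, 7, 8, 9}  B2 = {2, 4, 8, 9}  B3 = {2, 3, 7, 8}  B4 = {1, 2, 7, 8}  B5 = {1, 2, 6, 7}  B6 = {1, 2, 5, 8}
Tree: B1–B2, B1–B3, B1–B4, B4–B5, B4–B6
Each bag holds 4 vertices, so the decomposition has width 3, which upper-bounds the treewidth. For the lower bound, the 4 vertices {2, 4, 8, 9} are pairwise adjacent, and any tree decomposition puts a clique entirely inside one bag — forcing width ≥ 3. Hence tw(G) = 3 exactly.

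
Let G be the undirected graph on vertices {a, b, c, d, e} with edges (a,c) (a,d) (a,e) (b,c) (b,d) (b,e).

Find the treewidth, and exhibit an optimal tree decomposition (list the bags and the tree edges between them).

Treewidth 2.
Bags: B1 = {a, b, c}  B2 = {a, b, d}  B3 = {a, b, e}
Tree: B1–B2, B2–B3

Each bag holds 3 vertices, so the decomposition has width 2, which upper-bounds the treewidth. Since c–b–d–a–c is a cycle in G, G is not acyclic. Forests are exactly the graphs of treewidth ≤ 1, so tw(G) ≥ 2. Therefore the treewidth is 2.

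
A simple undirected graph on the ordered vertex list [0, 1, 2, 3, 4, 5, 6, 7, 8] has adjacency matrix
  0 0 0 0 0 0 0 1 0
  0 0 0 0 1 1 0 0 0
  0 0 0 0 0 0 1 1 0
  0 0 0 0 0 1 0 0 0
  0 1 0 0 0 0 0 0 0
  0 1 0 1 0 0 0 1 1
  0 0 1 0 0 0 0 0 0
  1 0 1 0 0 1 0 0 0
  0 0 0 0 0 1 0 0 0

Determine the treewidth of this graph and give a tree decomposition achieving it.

The largest bag has 2 vertices, giving width 1; this decomposition certifies tw(G) ≤ 1. Any graph with an edge has treewidth ≥ 1, and G has the edge 2–7. Hence tw(G) = 1 exactly.

Treewidth 1.
One such decomposition:
Bags: B1 = {2, 7}  B2 = {5, 7}  B3 = {1, 5}  B4 = {0, 7}  B5 = {1, 4}  B6 = {5, 8}  B7 = {2, 6}  B8 = {3, 5}
Tree: B1–B2, B2–B3, B1–B4, B3–B5, B2–B6, B1–B7, B2–B8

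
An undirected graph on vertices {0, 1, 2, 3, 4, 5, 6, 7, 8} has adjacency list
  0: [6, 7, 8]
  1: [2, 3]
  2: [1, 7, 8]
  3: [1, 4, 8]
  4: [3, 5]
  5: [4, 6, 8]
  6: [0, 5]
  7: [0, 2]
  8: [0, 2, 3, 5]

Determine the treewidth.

A width-3 tree decomposition is:
Bags: B1 = {0, 1, 2, 7}  B2 = {0, 1, 2, 8}  B3 = {0, 1, 3, 8}  B4 = {0, 3, 6, 8}  B5 = {3, 5, 6, 8}  B6 = {3, 4, 5, 6}
Tree: B1–B2, B2–B3, B3–B4, B4–B5, B5–B6
The largest bag has 4 vertices, giving width 3; this decomposition certifies tw(G) ≤ 3. For the lower bound: the 4 vertex sets {1,2,7}, {0}, {8}, {3,4,5,6} are disjoint, each induces a connected subgraph, and every pair is joined by at least one edge of G. Contracting each set to a single vertex therefore yields K_{4} as a minor, and since treewidth is minor-monotone, tw(G) ≥ tw(K_{4}) = 3. Therefore the treewidth is 3.

3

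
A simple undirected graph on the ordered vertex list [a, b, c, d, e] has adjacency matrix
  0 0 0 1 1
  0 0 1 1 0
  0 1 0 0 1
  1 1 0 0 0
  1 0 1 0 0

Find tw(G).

2

A width-2 tree decomposition is:
Bags: B1 = {a, b, d}  B2 = {a, b, e}  B3 = {b, c, e}
Tree: B1–B2, B2–B3
Each bag holds 3 vertices, so the decomposition has width 2, which upper-bounds the treewidth. The edges b–d–a–e–c–b form a cycle, so G is not a tree and its treewidth is at least 2. Hence tw(G) = 2 exactly.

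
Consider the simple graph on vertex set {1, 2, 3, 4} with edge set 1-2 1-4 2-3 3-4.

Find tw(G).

A width-2 tree decomposition is:
Bags: B1 = {2, 3, 4}  B2 = {1, 2, 4}
Tree: B1–B2
Each bag holds 3 vertices, so the decomposition has width 2, which upper-bounds the treewidth. Since 2–3–4–1–2 is a cycle in G, G is not acyclic. Forests are exactly the graphs of treewidth ≤ 1, so tw(G) ≥ 2. The upper and lower bounds meet at 2, so that is the treewidth.

2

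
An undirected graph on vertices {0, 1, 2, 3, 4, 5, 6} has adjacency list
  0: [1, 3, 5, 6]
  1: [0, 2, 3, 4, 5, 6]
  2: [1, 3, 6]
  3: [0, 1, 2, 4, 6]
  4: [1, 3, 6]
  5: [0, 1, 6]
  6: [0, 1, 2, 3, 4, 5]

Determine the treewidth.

3

A width-3 tree decomposition is:
Bags: B1 = {0, 1, 3, 6}  B2 = {1, 3, 4, 6}  B3 = {0, 1, 5, 6}  B4 = {1, 2, 3, 6}
Tree: B1–B2, B1–B3, B2–B4
Each bag holds 4 vertices, so the decomposition has width 3, which upper-bounds the treewidth. On the other hand G contains the 4-clique {0, 1, 3, 6}. A clique must lie in a single bag of any decomposition, so no decomposition can have width below 3. Hence tw(G) = 3 exactly.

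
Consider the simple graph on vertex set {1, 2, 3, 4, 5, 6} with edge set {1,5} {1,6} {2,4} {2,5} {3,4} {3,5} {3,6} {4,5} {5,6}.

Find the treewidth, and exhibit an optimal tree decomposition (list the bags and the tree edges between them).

The largest bag has 3 vertices, giving width 2; this decomposition certifies tw(G) ≤ 2. For the lower bound, the 3 vertices {1, 5, 6} are pairwise adjacent, and any tree decomposition puts a clique entirely inside one bag — forcing width ≥ 2. Combining the bounds, tw(G) = 2.

Treewidth 2.
One optimal decomposition is:
Bags: B1 = {3, 4, 5}  B2 = {3, 5, 6}  B3 = {1, 5, 6}  B4 = {2, 4, 5}
Tree: B1–B2, B2–B3, B1–B4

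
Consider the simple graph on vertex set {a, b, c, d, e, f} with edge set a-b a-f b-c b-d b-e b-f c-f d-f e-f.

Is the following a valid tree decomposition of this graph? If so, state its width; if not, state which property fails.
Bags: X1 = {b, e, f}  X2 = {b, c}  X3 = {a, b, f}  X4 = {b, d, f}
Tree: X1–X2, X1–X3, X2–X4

No — edge (f,c) lies in no bag.

A tree decomposition must satisfy three properties: every vertex lies in some bag; for every edge, both endpoints lie together in some bag; and for every vertex, the bags containing it form a connected subtree. Here edge (f,c) lies in no bag, so the decomposition is invalid.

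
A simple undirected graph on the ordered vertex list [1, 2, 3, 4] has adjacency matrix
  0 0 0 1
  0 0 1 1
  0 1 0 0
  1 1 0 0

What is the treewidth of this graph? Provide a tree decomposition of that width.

Treewidth 1.
One optimal decomposition is:
Bags: B1 = {1, 4}  B2 = {2, 4}  B3 = {2, 3}
Tree: B1–B2, B2–B3

Every bag has size at most 2, so the width is 2 − 1 = 1 and tw(G) ≤ 1. G has an edge, so its treewidth is at least 1. Combining the bounds, tw(G) = 1.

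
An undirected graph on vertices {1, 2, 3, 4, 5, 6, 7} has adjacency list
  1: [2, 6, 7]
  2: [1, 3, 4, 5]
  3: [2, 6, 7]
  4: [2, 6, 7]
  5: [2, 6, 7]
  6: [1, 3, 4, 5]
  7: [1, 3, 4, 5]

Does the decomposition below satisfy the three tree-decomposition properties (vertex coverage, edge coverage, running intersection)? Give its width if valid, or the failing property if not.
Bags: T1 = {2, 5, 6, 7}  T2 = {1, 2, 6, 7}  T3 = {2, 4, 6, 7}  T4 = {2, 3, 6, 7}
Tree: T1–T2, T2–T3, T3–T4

Yes; width 3.

Vertex coverage: the bags together contain {1, 2, 3, 4, 5, 6, 7}, the full vertex set. Edge coverage: each edge of G has both endpoints in at least one bag. Running intersection: for every vertex, the bags containing it form a connected subtree. All three properties hold, so this is a valid tree decomposition of width max|bag| − 1 = 3, and hence tw(G) ≤ 3.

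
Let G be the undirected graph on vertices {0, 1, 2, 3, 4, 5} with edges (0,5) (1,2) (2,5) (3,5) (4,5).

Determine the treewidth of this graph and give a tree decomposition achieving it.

Treewidth 1.
One optimal decomposition is:
Bags: B1 = {4, 5}  B2 = {2, 5}  B3 = {3, 5}  B4 = {0, 5}  B5 = {1, 2}
Tree: B1–B2, B2–B3, B2–B4, B2–B5

The largest bag has 2 vertices, giving width 1; this decomposition certifies tw(G) ≤ 1. G has an edge, so its treewidth is at least 1. Hence tw(G) = 1 exactly.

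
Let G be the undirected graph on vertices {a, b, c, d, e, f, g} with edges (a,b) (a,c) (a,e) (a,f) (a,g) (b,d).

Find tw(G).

1

A width-1 tree decomposition is:
Bags: B1 = {a, b}  B2 = {a, e}  B3 = {b, d}  B4 = {a, g}  B5 = {a, f}  B6 = {a, c}
Tree: B1–B2, B1–B3, B2–B4, B2–B5, B4–B6
Each bag holds 2 vertices, so the decomposition has width 1, which upper-bounds the treewidth. Any graph with an edge has treewidth ≥ 1, and G has the edge a–b. Hence tw(G) = 1 exactly.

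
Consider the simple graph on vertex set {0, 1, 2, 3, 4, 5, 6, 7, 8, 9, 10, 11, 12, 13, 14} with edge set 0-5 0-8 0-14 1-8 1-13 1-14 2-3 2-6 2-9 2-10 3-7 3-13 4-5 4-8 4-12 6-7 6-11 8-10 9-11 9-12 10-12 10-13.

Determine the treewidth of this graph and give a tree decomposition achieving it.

Treewidth 3.
One optimal decomposition is:
Bags: B1 = {6, 7, 9, 11}  B2 = {2, 6, 7, 9}  B3 = {2, 3, 7, 9}  B4 = {2, 3, 9, 12}  B5 = {2, 3, 10, 12}  B6 = {3, 10, 12, 13}  B7 = {4, 10, 12, 13}  B8 = {4, 8, 10, 13}  B9 = {1, 4, 8, 13}  B10 = {1, 4, 5, 8}  B11 = {0, 1, 5, 8}  B12 = {0, 1, 5, 14}
Tree: B1–B2, B2–B3, B3–B4, B4–B5, B5–B6, B6–B7, B7–B8, B8–B9, B9–B10, B10–B11, B11–B12

Each bag holds 4 vertices, so the decomposition has width 3, which upper-bounds the treewidth. For the lower bound: the 4 vertex sets {6,7,11}, {9}, {2}, {3,10,12,13} are disjoint, each induces a connected subgraph, and every pair is joined by at least one edge of G. Contracting each set to a single vertex therefore yields K_{4} as a minor, and since treewidth is minor-monotone, tw(G) ≥ tw(K_{4}) = 3. The upper and lower bounds meet at 3, so that is the treewidth.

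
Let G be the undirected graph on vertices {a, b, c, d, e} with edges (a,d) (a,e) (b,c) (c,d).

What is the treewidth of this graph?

A width-1 tree decomposition is:
Bags: B1 = {b, c}  B2 = {c, d}  B3 = {a, d}  B4 = {a, e}
Tree: B1–B2, B2–B3, B3–B4
Every bag has size at most 2, so the width is 2 − 1 = 1 and tw(G) ≤ 1. Any graph with an edge has treewidth ≥ 1, and G has the edge b–c. Therefore the treewidth is 1.

1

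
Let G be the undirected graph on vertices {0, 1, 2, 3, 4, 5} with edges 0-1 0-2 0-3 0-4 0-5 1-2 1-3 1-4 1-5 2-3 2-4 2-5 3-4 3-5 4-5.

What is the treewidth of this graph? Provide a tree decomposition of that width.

Treewidth 5.
One optimal decomposition is:
Bags: B1 = {0, 1, 2, 3, 4, 5}
Tree: (single bag)

A single bag containing all 6 vertices is trivially a valid decomposition of width 5. On the other hand G contains the 6-clique {0, 1, 2, 3, 4, 5}. A clique must lie in a single bag of any decomposition, so no decomposition can have width below 5. Hence tw(G) = 5 exactly.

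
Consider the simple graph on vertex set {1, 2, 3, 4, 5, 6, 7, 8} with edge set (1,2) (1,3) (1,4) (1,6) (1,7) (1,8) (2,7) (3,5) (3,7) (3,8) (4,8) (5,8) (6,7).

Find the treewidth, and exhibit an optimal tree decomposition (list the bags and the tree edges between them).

Treewidth 2.
One such decomposition:
Bags: B1 = {1, 3, 7}  B2 = {1, 3, 8}  B3 = {3, 5, 8}  B4 = {1, 4, 8}  B5 = {1, 6, 7}  B6 = {1, 2, 7}
Tree: B1–B2, B2–B3, B2–B4, B1–B5, B5–B6

The largest bag has 3 vertices, giving width 2; this decomposition certifies tw(G) ≤ 2. Conversely, {1, 3, 8} is a clique of size 3, and the vertices of any clique must share a bag in every tree decomposition; so some bag has ≥ 3 vertices and tw(G) ≥ 2. Therefore the treewidth is 2.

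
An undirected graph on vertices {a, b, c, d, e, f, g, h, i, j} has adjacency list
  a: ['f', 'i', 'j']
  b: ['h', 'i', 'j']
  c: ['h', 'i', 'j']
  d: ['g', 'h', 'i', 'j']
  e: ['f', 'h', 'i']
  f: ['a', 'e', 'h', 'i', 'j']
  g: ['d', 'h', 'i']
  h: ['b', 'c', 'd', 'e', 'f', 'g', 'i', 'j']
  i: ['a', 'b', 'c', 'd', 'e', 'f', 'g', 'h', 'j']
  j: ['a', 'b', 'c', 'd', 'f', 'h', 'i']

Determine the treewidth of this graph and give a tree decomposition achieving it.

Each bag holds 4 vertices, so the decomposition has width 3, which upper-bounds the treewidth. For the lower bound, the 4 vertices {d, g, h, i} are pairwise adjacent, and any tree decomposition puts a clique entirely inside one bag — forcing width ≥ 3. Combining the bounds, tw(G) = 3.

Treewidth 3.
One such decomposition:
Bags: B1 = {f, h, i, j}  B2 = {b, h, i, j}  B3 = {d, h, i, j}  B4 = {a, f, i, j}  B5 = {c, h, i, j}  B6 = {e, f, h, i}  B7 = {d, g, h, i}
Tree: B1–B2, B1–B3, B1–B4, B2–B5, B1–B6, B3–B7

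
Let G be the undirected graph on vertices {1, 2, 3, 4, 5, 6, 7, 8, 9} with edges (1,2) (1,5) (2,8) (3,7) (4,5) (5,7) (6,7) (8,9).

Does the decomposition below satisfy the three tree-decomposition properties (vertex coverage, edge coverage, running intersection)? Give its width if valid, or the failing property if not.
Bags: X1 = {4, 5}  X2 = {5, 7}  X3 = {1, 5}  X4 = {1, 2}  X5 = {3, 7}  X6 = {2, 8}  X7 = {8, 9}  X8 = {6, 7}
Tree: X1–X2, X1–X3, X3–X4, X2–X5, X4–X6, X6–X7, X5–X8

Yes; width 1.

Every vertex of G appears in some bag (union = {1, 2, 3, 4, 5, 6, 7, 8, 9}); every edge is covered by a bag; and for each vertex v the set of bags containing v is connected in the bag tree. The decomposition is therefore valid. The largest bag has 2 vertices, so the width is 1.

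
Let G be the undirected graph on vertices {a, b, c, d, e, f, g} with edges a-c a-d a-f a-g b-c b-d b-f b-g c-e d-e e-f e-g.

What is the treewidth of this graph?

3

A width-3 tree decomposition is:
Bags: B1 = {a, b, d, e}  B2 = {a, b, c, e}  B3 = {a, b, e, f}  B4 = {a, b, e, g}
Tree: B1–B2, B2–B3, B3–B4
The largest bag has 4 vertices, giving width 3; this decomposition certifies tw(G) ≤ 3. For the lower bound: the 4 vertex sets {b,d}, {a,c}, {e}, {f} are disjoint, each induces a connected subgraph, and every pair is joined by at least one edge of G. Contracting each set to a single vertex therefore yields K_{4} as a minor, and since treewidth is minor-monotone, tw(G) ≥ tw(K_{4}) = 3. Therefore the treewidth is 3.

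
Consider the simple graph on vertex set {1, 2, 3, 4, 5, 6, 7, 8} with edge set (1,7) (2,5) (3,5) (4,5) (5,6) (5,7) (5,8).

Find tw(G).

A width-1 tree decomposition is:
Bags: B1 = {5, 8}  B2 = {5, 7}  B3 = {2, 5}  B4 = {4, 5}  B5 = {5, 6}  B6 = {3, 5}  B7 = {1, 7}
Tree: B1–B2, B2–B3, B2–B4, B4–B5, B5–B6, B2–B7
The largest bag has 2 vertices, giving width 1; this decomposition certifies tw(G) ≤ 1. Since G has at least one edge (e.g. 5–8), it is not an edgeless graph, so tw(G) ≥ 1. Therefore the treewidth is 1.

1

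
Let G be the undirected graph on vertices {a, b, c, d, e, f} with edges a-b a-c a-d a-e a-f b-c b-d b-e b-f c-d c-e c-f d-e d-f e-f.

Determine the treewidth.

A width-5 tree decomposition is:
Bags: B1 = {a, b, c, d, e, f}
Tree: (single bag)
With just one bag of size 6, the width is 6 − 1 = 5, so tw(G) ≤ 5. On the other hand G contains the 6-clique {a, b, c, d, e, f}. A clique must lie in a single bag of any decomposition, so no decomposition can have width below 5. The upper and lower bounds meet at 5, so that is the treewidth.

5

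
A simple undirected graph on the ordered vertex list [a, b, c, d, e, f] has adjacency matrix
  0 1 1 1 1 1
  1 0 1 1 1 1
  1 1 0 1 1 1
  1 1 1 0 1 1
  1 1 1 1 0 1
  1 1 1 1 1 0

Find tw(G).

5

A width-5 tree decomposition is:
Bags: B1 = {a, b, c, d, e, f}
Tree: (single bag)
A single bag containing all 6 vertices is trivially a valid decomposition of width 5. For the lower bound, the 6 vertices {a, b, c, d, e, f} are pairwise adjacent, and any tree decomposition puts a clique entirely inside one bag — forcing width ≥ 5. Combining the bounds, tw(G) = 5.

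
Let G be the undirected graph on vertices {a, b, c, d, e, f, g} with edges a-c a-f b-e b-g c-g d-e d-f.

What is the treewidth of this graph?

2

A width-2 tree decomposition is:
Bags: B1 = {b, e, g}  B2 = {c, e, g}  B3 = {a, c, e}  B4 = {a, e, f}  B5 = {d, e, f}
Tree: B1–B2, B2–B3, B3–B4, B4–B5
Every bag has size at most 3, so the width is 3 − 1 = 2 and tw(G) ≤ 2. Since e–b–g–c–a–f–d–e is a cycle in G, G is not acyclic. Forests are exactly the graphs of treewidth ≤ 1, so tw(G) ≥ 2. Hence tw(G) = 2 exactly.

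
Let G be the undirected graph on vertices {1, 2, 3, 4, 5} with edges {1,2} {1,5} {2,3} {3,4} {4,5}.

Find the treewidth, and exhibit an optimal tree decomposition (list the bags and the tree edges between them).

Each bag holds 3 vertices, so the decomposition has width 2, which upper-bounds the treewidth. Since 3–2–1–5–4–3 is a cycle in G, G is not acyclic. Forests are exactly the graphs of treewidth ≤ 1, so tw(G) ≥ 2. Combining the bounds, tw(G) = 2.

Treewidth 2.
Bags: B1 = {1, 2, 3}  B2 = {1, 3, 5}  B3 = {3, 4, 5}
Tree: B1–B2, B2–B3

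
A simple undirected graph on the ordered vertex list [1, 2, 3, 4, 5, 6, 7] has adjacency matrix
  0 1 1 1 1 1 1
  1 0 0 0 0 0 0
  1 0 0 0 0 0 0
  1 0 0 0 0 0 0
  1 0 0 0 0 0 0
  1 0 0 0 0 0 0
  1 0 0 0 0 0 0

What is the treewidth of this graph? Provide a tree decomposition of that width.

Treewidth 1.
Bags: B1 = {1, 6}  B2 = {1, 4}  B3 = {1, 5}  B4 = {1, 2}  B5 = {1, 7}  B6 = {1, 3}
Tree: B1–B2, B2–B3, B2–B4, B2–B5, B4–B6

Each bag holds 2 vertices, so the decomposition has width 1, which upper-bounds the treewidth. Since G has at least one edge (e.g. 6–1), it is not an edgeless graph, so tw(G) ≥ 1. Hence tw(G) = 1 exactly.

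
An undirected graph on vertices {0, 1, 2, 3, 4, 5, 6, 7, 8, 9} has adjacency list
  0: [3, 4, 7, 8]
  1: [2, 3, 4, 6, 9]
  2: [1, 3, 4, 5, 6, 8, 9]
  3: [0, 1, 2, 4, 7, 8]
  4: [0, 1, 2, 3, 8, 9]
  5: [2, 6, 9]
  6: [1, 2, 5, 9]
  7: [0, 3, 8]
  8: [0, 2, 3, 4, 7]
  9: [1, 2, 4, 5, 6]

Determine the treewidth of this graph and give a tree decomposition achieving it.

Treewidth 3.
Bags: B1 = {1, 2, 3, 4}  B2 = {1, 2, 4, 9}  B3 = {2, 3, 4, 8}  B4 = {0, 3, 4, 8}  B5 = {1, 2, 6, 9}  B6 = {0, 3, 7, 8}  B7 = {2, 5, 6, 9}
Tree: B1–B2, B1–B3, B3–B4, B2–B5, B4–B6, B5–B7

Each bag holds 4 vertices, so the decomposition has width 3, which upper-bounds the treewidth. On the other hand G contains the 4-clique {0, 3, 4, 8}. A clique must lie in a single bag of any decomposition, so no decomposition can have width below 3. The upper and lower bounds meet at 3, so that is the treewidth.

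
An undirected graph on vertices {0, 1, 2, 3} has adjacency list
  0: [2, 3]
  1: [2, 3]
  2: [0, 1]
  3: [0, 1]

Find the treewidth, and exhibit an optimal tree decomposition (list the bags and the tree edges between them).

Treewidth 2.
One such decomposition:
Bags: B1 = {0, 2, 3}  B2 = {1, 2, 3}
Tree: B1–B2

Each bag holds 3 vertices, so the decomposition has width 2, which upper-bounds the treewidth. Since 2–0–3–1–2 is a cycle in G, G is not acyclic. Forests are exactly the graphs of treewidth ≤ 1, so tw(G) ≥ 2. Therefore the treewidth is 2.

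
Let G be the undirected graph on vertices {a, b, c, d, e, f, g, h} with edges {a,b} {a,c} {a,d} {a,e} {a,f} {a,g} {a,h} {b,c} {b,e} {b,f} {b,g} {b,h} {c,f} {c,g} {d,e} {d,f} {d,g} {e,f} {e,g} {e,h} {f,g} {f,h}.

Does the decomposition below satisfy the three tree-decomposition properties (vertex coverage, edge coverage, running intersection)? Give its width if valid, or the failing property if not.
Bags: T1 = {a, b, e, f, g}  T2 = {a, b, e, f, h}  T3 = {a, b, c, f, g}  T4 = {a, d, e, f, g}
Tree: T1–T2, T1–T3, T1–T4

Yes; width 4.

Every vertex of G appears in some bag (union = {a, b, c, d, e, f, g, h}); every edge is covered by a bag; and for each vertex v the set of bags containing v is connected in the bag tree. The decomposition is therefore valid. The largest bag has 5 vertices, so the width is 4.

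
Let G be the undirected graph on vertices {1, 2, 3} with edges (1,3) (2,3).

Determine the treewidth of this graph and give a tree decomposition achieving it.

Every bag has size at most 2, so the width is 2 − 1 = 1 and tw(G) ≤ 1. Any graph with an edge has treewidth ≥ 1, and G has the edge 1–3. Hence tw(G) = 1 exactly.

Treewidth 1.
Bags: B1 = {1, 3}  B2 = {2, 3}
Tree: B1–B2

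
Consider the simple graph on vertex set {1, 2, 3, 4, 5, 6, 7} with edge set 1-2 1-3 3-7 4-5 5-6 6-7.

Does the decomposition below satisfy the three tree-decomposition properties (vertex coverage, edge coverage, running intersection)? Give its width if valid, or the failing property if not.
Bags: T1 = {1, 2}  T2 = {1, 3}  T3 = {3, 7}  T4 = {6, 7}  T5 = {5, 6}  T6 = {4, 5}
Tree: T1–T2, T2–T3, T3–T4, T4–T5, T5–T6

Every vertex of G appears in some bag (union = {1, 2, 3, 4, 5, 6, 7}); every edge is covered by a bag; and for each vertex v the set of bags containing v is connected in the bag tree. The decomposition is therefore valid. The largest bag has 2 vertices, so the width is 1.

Yes; width 1.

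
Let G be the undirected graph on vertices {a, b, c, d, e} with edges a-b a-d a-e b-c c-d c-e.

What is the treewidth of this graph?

A width-2 tree decomposition is:
Bags: B1 = {a, b, c}  B2 = {a, c, e}  B3 = {a, c, d}
Tree: B1–B2, B2–B3
Every bag has size at most 3, so the width is 3 − 1 = 2 and tw(G) ≤ 2. For the lower bound, G contains the cycle b–a–e–c–b, so G is not a forest; only forests have treewidth ≤ 1, hence tw(G) ≥ 2. Combining the bounds, tw(G) = 2.

2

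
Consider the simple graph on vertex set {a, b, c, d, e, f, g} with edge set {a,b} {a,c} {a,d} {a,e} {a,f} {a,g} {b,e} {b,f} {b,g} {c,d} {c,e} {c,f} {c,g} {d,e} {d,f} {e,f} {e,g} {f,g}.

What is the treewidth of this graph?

4

A width-4 tree decomposition is:
Bags: B1 = {a, c, e, f, g}  B2 = {a, c, d, e, f}  B3 = {a, b, e, f, g}
Tree: B1–B2, B1–B3
Every bag has size at most 5, so the width is 5 − 1 = 4 and tw(G) ≤ 4. For the lower bound, the 5 vertices {a, c, d, e, f} are pairwise adjacent, and any tree decomposition puts a clique entirely inside one bag — forcing width ≥ 4. The upper and lower bounds meet at 4, so that is the treewidth.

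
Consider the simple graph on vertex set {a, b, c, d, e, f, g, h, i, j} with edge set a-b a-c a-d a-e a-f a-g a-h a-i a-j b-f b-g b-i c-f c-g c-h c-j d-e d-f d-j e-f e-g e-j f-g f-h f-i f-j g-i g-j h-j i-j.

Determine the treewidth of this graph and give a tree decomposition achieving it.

Each bag holds 5 vertices, so the decomposition has width 4, which upper-bounds the treewidth. On the other hand G contains the 5-clique {a, d, e, f, j}. A clique must lie in a single bag of any decomposition, so no decomposition can have width below 4. The upper and lower bounds meet at 4, so that is the treewidth.

Treewidth 4.
One such decomposition:
Bags: B1 = {a, e, f, g, j}  B2 = {a, f, g, i, j}  B3 = {a, d, e, f, j}  B4 = {a, c, f, g, j}  B5 = {a, c, f, h, j}  B6 = {a, b, f, g, i}
Tree: B1–B2, B1–B3, B1–B4, B4–B5, B2–B6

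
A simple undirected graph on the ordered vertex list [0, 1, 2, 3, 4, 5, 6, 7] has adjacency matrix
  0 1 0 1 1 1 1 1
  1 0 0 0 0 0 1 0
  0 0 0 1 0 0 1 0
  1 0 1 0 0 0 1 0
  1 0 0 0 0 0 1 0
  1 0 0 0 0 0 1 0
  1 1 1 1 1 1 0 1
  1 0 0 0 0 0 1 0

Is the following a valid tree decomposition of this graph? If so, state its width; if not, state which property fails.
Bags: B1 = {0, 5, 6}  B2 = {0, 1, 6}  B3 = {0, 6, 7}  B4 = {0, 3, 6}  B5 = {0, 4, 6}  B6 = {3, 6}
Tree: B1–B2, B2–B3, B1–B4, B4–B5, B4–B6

No — vertex 2 appears in no bag.

A tree decomposition must satisfy three properties: every vertex lies in some bag; for every edge, both endpoints lie together in some bag; and for every vertex, the bags containing it form a connected subtree. Here vertex 2 appears in no bag, so the decomposition is invalid.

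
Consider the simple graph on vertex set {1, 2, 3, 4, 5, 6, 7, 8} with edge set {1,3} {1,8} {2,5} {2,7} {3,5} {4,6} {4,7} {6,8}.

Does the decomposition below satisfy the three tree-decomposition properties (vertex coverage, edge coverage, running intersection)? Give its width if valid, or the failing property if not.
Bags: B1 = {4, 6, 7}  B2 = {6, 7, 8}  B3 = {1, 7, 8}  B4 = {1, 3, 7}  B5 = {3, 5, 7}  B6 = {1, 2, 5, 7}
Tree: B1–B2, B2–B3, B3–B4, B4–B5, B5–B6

A tree decomposition must satisfy three properties: every vertex lies in some bag; for every edge, both endpoints lie together in some bag; and for every vertex, the bags containing it form a connected subtree. Here bags containing vertex 1 are not connected in the tree, so the decomposition is invalid.

No — bags containing vertex 1 are not connected in the tree.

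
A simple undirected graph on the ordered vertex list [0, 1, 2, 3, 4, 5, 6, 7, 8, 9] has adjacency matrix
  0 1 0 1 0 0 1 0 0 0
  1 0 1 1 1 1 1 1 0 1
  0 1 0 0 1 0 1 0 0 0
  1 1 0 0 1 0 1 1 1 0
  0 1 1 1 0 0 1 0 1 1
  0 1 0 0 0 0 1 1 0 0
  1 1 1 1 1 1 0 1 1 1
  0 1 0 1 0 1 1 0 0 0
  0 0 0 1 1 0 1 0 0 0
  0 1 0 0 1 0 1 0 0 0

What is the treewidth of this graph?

3

A width-3 tree decomposition is:
Bags: B1 = {1, 3, 6, 7}  B2 = {1, 3, 4, 6}  B3 = {0, 1, 3, 6}  B4 = {1, 5, 6, 7}  B5 = {1, 2, 4, 6}  B6 = {1, 4, 6, 9}  B7 = {3, 4, 6, 8}
Tree: B1–B2, B1–B3, B1–B4, B2–B5, B5–B6, B2–B7
The largest bag has 4 vertices, giving width 3; this decomposition certifies tw(G) ≤ 3. Conversely, {3, 4, 6, 8} is a clique of size 4, and the vertices of any clique must share a bag in every tree decomposition; so some bag has ≥ 4 vertices and tw(G) ≥ 3. Therefore the treewidth is 3.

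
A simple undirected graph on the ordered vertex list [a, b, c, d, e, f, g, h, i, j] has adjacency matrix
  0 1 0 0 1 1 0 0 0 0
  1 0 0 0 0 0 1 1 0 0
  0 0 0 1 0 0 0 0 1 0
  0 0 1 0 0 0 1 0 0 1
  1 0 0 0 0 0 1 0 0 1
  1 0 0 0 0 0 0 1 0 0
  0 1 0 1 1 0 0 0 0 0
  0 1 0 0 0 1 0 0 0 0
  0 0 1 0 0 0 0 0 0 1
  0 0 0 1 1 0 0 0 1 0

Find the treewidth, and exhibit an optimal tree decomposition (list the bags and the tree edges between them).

Treewidth 2.
One optimal decomposition is:
Bags: B1 = {b, f, h}  B2 = {a, b, f}  B3 = {a, b, g}  B4 = {a, e, g}  B5 = {d, e, g}  B6 = {d, e, j}  B7 = {c, d, j}  B8 = {c, i, j}
Tree: B1–B2, B2–B3, B3–B4, B4–B5, B5–B6, B6–B7, B7–B8

Each bag holds 3 vertices, so the decomposition has width 2, which upper-bounds the treewidth. For the lower bound, G contains the cycle h–f–a–b–h, so G is not a forest; only forests have treewidth ≤ 1, hence tw(G) ≥ 2. The upper and lower bounds meet at 2, so that is the treewidth.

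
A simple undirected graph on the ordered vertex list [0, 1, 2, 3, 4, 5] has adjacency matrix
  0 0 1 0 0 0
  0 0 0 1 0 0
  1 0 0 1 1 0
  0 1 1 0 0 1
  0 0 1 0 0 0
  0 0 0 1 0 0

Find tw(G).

A width-1 tree decomposition is:
Bags: B1 = {2, 3}  B2 = {3, 5}  B3 = {1, 3}  B4 = {2, 4}  B5 = {0, 2}
Tree: B1–B2, B2–B3, B1–B4, B1–B5
Every bag has size at most 2, so the width is 2 − 1 = 1 and tw(G) ≤ 1. Since G has at least one edge (e.g. 3–2), it is not an edgeless graph, so tw(G) ≥ 1. Therefore the treewidth is 1.

1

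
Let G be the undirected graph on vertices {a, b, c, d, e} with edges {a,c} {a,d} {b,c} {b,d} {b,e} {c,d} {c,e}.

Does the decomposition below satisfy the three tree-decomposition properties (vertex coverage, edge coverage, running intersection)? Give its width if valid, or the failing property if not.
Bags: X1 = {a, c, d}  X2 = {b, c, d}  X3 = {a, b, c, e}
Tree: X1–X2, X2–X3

A tree decomposition must satisfy three properties: every vertex lies in some bag; for every edge, both endpoints lie together in some bag; and for every vertex, the bags containing it form a connected subtree. Here bags containing vertex a are not connected in the tree, so the decomposition is invalid.

No — bags containing vertex a are not connected in the tree.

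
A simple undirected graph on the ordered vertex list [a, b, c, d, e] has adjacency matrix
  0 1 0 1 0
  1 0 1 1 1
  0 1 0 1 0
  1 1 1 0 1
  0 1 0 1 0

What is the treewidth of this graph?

A width-2 tree decomposition is:
Bags: B1 = {b, d, e}  B2 = {a, b, d}  B3 = {b, c, d}
Tree: B1–B2, B1–B3
The largest bag has 3 vertices, giving width 2; this decomposition certifies tw(G) ≤ 2. On the other hand G contains the 3-clique {b, d, e}. A clique must lie in a single bag of any decomposition, so no decomposition can have width below 2. Therefore the treewidth is 2.

2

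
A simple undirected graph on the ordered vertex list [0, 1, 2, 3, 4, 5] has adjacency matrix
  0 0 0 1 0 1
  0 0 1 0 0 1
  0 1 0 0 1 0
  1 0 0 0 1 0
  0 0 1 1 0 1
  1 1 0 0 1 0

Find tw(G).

A width-2 tree decomposition is:
Bags: B1 = {0, 3, 4}  B2 = {0, 4, 5}  B3 = {2, 4, 5}  B4 = {1, 2, 5}
Tree: B1–B2, B2–B3, B3–B4
Every bag has size at most 3, so the width is 3 − 1 = 2 and tw(G) ≤ 2. For the lower bound, G contains the cycle 3–0–5–4–3, so G is not a forest; only forests have treewidth ≤ 1, hence tw(G) ≥ 2. Therefore the treewidth is 2.

2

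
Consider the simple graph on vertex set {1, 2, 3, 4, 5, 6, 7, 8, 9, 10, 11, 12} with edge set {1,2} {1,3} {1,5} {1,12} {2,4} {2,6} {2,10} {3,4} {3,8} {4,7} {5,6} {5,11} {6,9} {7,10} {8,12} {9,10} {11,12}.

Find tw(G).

3

A width-3 tree decomposition is:
Bags: B1 = {4, 7, 9, 10}  B2 = {2, 4, 9, 10}  B3 = {2, 4, 6, 9}  B4 = {2, 3, 4, 6}  B5 = {1, 2, 3, 6}  B6 = {1, 3, 5, 6}  B7 = {1, 3, 5, 8}  B8 = {1, 5, 8, 12}  B9 = {5, 8, 11, 12}
Tree: B1–B2, B2–B3, B3–B4, B4–B5, B5–B6, B6–B7, B7–B8, B8–B9
Each bag holds 4 vertices, so the decomposition has width 3, which upper-bounds the treewidth. For the lower bound: the 4 vertex sets {7,9,10}, {4}, {2}, {1,3,5,6} are disjoint, each induces a connected subgraph, and every pair is joined by at least one edge of G. Contracting each set to a single vertex therefore yields K_{4} as a minor, and since treewidth is minor-monotone, tw(G) ≥ tw(K_{4}) = 3. Therefore the treewidth is 3.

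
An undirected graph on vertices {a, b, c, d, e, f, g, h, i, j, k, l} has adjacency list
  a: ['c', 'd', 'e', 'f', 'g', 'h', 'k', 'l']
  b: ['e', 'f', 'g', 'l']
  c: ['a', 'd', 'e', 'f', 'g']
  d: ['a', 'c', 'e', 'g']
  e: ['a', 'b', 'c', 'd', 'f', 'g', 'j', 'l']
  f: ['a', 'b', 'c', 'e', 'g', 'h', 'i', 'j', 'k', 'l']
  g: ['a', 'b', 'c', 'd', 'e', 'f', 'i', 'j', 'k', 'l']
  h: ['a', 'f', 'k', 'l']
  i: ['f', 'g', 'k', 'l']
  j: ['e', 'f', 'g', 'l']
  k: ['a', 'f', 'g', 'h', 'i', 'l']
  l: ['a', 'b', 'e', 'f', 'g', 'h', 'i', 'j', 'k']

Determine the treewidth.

A width-4 tree decomposition is:
Bags: B1 = {a, f, h, k, l}  B2 = {a, f, g, k, l}  B3 = {a, e, f, g, l}  B4 = {b, e, f, g, l}  B5 = {a, c, e, f, g}  B6 = {e, f, g, j, l}  B7 = {a, c, d, e, g}  B8 = {f, g, i, k, l}
Tree: B1–B2, B2–B3, B3–B4, B3–B5, B4–B6, B5–B7, B2–B8
The largest bag has 5 vertices, giving width 4; this decomposition certifies tw(G) ≤ 4. On the other hand G contains the 5-clique {a, c, d, e, g}. A clique must lie in a single bag of any decomposition, so no decomposition can have width below 4. Hence tw(G) = 4 exactly.

4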